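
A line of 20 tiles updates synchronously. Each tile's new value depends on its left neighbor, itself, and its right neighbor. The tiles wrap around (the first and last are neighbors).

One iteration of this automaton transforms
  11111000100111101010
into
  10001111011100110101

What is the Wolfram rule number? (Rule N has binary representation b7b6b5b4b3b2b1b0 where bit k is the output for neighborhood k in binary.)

123

position 1: 111 → 0  (bit 7 = 0)
position 4: 110 → 1  (bit 6 = 1)
position 15: 101 → 1  (bit 5 = 1)
position 5: 100 → 1  (bit 4 = 1)
position 0: 011 → 1  (bit 3 = 1)
position 8: 010 → 0  (bit 2 = 0)
position 7: 001 → 1  (bit 1 = 1)
position 6: 000 → 1  (bit 0 = 1)
bits b7..b0 = 01111011 = 123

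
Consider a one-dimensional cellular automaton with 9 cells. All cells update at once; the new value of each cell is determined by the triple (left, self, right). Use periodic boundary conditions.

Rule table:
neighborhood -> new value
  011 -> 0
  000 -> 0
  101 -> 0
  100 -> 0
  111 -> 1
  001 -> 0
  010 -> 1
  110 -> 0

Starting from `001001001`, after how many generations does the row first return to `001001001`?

1

generation 1: 001001001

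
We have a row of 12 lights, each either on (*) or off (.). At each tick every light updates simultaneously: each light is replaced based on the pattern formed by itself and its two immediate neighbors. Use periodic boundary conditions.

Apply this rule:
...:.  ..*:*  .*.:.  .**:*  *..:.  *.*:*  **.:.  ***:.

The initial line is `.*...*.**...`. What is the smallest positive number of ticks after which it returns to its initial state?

12

tick 1: *...*.**....
tick 2: ...*.**....*
tick 3: ..*.**....*.
tick 4: .*.**....*..
tick 5: *.**....*...
tick 6: .**....*...*
tick 7: **....*...*.
tick 8: *....*...*.*
tick 9: ....*...*.**
tick 10: ...*...*.**.
tick 11: ..*...*.**..
tick 12: .*...*.**...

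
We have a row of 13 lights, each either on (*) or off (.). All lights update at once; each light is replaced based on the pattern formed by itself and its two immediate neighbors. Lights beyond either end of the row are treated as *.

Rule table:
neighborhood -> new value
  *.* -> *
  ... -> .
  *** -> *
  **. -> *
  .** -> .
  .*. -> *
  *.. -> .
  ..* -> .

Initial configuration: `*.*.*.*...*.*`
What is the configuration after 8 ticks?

*******...**.
*******....**
*******.....*
*******......
*******......  (fixed point — unchanged through tick 8)

*******......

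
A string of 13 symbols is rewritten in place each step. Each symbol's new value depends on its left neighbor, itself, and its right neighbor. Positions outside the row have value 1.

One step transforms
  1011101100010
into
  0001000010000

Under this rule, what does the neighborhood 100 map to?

At position 8 the neighborhood is 100; the next row has 1 there.

1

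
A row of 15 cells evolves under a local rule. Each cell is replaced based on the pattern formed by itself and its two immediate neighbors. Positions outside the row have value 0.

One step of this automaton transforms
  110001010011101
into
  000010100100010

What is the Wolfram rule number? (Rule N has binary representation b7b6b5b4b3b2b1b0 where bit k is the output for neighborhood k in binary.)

34

position 11: 111 → 0  (bit 7 = 0)
position 1: 110 → 0  (bit 6 = 0)
position 6: 101 → 1  (bit 5 = 1)
position 2: 100 → 0  (bit 4 = 0)
position 0: 011 → 0  (bit 3 = 0)
position 5: 010 → 0  (bit 2 = 0)
position 4: 001 → 1  (bit 1 = 1)
position 3: 000 → 0  (bit 0 = 0)
bits b7..b0 = 00100010 = 34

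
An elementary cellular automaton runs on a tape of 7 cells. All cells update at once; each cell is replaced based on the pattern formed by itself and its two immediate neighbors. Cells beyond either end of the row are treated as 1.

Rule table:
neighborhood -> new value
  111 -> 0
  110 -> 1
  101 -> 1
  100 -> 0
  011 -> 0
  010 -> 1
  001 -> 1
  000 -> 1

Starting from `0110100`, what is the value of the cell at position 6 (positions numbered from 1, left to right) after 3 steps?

step 1: 1011101
step 2: 1100110
step 3: 0101011
position 6 holds 1

1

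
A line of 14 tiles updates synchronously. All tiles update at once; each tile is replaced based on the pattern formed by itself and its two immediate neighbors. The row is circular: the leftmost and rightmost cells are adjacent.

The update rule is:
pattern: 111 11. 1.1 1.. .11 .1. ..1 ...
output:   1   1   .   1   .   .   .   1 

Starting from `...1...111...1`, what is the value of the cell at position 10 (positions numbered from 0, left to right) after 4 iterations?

11..11..1111..
.11..11..1111.
..11..11..1111
1..11..11..111
position 10 holds .

.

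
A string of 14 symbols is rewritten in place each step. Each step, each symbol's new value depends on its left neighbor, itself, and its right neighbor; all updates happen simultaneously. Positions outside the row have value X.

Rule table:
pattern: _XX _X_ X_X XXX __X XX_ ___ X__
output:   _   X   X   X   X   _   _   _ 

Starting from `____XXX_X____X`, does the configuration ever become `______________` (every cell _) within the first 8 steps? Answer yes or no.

step 1: ___X_X_XX___X_
step 2: __XXXXX____XXX
step 3: _X_XXX____X_XX
step 4: XXX_X____XXX_X
step 5: XX_XX___X_X_X_
step 6: X_X____XXXXXXX
step 7: _XX___X_XXXXXX
step 8: X____XXX_XXXXX
step 8 is X____XXX_XXXXX, still not uniform _

no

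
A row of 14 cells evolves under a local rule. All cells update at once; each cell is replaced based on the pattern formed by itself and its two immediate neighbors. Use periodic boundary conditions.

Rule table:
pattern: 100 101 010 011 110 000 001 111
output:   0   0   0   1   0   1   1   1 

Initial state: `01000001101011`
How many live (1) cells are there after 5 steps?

10

00011111000010
11111110011100
11111100111001
11111001110011
11110011100111
count of 1: 10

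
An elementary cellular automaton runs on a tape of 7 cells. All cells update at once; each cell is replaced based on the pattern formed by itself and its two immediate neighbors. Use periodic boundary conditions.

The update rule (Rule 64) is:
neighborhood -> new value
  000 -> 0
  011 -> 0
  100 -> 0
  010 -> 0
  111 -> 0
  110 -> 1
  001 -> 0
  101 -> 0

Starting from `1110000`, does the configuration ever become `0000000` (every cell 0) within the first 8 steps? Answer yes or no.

0010000
0000000
all cells are 0 at step 2

yes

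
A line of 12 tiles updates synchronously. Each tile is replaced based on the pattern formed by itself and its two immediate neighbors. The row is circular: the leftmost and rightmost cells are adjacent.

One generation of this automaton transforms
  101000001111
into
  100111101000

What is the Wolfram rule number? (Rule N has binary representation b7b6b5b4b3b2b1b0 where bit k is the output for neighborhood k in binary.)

89

position 9: 111 → 0  (bit 7 = 0)
position 0: 110 → 1  (bit 6 = 1)
position 1: 101 → 0  (bit 5 = 0)
position 3: 100 → 1  (bit 4 = 1)
position 8: 011 → 1  (bit 3 = 1)
position 2: 010 → 0  (bit 2 = 0)
position 7: 001 → 0  (bit 1 = 0)
position 4: 000 → 1  (bit 0 = 1)
bits b7..b0 = 01011001 = 89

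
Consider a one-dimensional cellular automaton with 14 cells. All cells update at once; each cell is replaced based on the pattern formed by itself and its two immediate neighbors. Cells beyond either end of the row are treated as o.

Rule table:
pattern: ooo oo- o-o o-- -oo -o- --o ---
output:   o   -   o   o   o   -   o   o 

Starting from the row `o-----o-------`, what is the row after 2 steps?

-ooooo-ooooooo
ooooo-oooooooo

ooooo-oooooooo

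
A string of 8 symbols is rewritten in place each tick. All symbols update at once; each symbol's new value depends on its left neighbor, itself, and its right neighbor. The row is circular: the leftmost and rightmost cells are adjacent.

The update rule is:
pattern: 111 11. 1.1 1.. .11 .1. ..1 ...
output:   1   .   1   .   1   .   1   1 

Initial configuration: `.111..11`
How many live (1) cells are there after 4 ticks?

111..11.
11..11.1
1..11.11
..11.111
count of 1: 5

5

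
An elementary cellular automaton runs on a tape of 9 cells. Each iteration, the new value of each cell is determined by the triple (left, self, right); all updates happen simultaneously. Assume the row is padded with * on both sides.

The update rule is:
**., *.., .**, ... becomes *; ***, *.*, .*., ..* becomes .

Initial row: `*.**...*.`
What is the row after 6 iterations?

.*.....*.

iteration 1: *.****...
iteration 2: *.*..***.
iteration 3: *..*.*.*.
iteration 4: **.......
iteration 5: .*******.
iteration 6: .*.....*.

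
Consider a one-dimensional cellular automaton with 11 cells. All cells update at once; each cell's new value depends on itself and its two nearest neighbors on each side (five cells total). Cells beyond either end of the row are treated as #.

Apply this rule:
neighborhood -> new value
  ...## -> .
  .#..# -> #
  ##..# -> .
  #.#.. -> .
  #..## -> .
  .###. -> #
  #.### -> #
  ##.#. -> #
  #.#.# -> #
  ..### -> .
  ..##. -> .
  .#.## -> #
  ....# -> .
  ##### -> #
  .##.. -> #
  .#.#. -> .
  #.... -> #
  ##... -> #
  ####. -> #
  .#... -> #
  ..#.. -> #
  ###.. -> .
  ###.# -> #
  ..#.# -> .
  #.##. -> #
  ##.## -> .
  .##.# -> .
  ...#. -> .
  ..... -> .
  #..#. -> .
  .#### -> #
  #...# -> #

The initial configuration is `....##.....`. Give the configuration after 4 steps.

#.####..#..

step 1: ##...###...
step 2: #.##..#.##.
step 3: #.##...##..
step 4: #.####..#..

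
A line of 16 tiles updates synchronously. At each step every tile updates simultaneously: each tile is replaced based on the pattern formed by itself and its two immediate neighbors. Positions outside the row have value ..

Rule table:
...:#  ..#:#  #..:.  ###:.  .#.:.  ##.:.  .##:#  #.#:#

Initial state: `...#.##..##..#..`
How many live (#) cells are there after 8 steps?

6

step 1: ###.##..##..#..#
step 2: #..##..##..#..#.
step 3: ..##..##..#..#..
step 4: ###..##..#..#..#
step 5: #...##..#..#..#.
step 6: ..###..#..#..#..
step 7: ###...#..#..#..#
step 8: #...##..#..#..#.
count of #: 6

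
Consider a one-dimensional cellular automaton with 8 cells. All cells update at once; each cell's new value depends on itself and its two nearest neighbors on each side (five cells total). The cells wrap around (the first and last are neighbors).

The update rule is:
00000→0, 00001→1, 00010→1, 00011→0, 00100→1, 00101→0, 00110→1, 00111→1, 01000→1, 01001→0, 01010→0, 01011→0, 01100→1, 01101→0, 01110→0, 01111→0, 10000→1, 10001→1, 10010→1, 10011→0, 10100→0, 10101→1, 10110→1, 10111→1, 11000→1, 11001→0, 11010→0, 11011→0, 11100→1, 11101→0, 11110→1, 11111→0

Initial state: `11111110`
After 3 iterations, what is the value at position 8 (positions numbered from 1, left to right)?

10000100
11111101
00001001
position 8 holds 1

1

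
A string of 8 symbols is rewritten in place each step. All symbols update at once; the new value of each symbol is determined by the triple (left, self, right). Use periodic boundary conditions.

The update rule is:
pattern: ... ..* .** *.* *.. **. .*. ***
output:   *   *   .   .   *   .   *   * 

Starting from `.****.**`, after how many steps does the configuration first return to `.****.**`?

6

step 1: ..**....
step 2: **..****
step 3: *.**.***
step 4: ......**
step 5: ******..
step 6: .****.**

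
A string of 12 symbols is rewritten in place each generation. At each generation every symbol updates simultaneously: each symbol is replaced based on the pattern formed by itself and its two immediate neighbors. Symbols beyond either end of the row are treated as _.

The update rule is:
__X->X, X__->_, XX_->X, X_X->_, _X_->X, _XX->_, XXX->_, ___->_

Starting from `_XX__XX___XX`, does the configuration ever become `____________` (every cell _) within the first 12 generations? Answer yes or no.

no

X_X_X_X__X_X
X_X_X_X_XX_X
X_X_X_X__X_X  (repeats generation 1; period 2)
generation 12: X_X_X_X_XX_X
generation 12 is X_X_X_X_XX_X, still not uniform _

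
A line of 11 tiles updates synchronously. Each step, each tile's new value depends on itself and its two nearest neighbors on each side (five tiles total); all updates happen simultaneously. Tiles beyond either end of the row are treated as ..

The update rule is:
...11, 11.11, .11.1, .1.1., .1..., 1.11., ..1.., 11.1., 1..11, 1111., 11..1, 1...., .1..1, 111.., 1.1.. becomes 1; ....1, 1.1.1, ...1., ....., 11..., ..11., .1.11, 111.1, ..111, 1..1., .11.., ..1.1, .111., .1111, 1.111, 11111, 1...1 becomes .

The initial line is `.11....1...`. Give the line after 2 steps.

1...1..111.
11..111..1.

11..111..1.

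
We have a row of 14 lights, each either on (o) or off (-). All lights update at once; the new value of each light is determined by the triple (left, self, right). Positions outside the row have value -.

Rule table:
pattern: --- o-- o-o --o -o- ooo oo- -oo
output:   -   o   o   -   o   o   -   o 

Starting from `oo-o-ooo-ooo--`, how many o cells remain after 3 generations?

generation 1: o-ooooo-ooo-o-
generation 2: oooooo-ooo-ooo
generation 3: ooooo-ooo-ooo-
count of o: 11

11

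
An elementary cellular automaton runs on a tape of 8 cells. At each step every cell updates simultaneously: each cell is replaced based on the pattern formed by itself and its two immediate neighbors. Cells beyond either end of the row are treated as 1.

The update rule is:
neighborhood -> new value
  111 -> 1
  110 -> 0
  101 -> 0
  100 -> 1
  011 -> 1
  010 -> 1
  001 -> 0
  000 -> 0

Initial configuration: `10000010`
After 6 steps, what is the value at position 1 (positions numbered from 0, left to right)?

1

01000010
01100010
01010010
01011010
01010010  (repeats step 3; period 2)
step 6: 01011010
position 1 holds 1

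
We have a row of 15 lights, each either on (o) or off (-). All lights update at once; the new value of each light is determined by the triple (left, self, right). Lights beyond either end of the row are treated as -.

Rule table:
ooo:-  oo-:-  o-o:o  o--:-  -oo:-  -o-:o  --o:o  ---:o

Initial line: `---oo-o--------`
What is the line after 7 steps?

ooo--oo-ooooooo
----o--o-------
ooooo-oo-oooooo
-----o--o------
oooooo-oo-ooooo
------o--o-----
ooooooo-oo-oooo

ooooooo-oo-oooo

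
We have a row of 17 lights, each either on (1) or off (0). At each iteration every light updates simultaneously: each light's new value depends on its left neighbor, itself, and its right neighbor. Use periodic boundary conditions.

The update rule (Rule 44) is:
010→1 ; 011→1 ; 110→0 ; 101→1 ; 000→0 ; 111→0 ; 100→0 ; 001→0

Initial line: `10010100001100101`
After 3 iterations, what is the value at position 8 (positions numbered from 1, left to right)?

0

00011100001000111
00010000001000100
00010000001000100
position 8 holds 0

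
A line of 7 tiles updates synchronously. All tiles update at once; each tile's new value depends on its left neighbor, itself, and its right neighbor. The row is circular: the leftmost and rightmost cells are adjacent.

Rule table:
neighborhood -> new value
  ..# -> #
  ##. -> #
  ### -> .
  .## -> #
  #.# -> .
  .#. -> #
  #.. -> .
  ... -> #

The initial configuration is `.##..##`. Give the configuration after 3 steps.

.##.#.#

.##.###
.##.#.#
.##.#.#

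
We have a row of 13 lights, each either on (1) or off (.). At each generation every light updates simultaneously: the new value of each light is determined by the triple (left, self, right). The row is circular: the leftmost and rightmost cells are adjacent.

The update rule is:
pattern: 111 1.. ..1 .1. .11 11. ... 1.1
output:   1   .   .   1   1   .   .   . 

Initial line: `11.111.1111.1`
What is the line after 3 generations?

...1...1....1

generation 1: 1..11..111..1
generation 2: ...1...11...1
generation 3: ...1...1....1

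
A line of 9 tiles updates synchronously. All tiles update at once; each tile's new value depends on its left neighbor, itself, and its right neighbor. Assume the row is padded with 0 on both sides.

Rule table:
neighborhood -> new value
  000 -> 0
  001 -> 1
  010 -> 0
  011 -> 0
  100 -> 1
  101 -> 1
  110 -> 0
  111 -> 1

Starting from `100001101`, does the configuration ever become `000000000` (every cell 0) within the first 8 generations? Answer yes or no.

no

010010010
101101101
010010010  (repeats generation 1; period 2)
generation 8: 101101101
generation 8 is 101101101, still not uniform 0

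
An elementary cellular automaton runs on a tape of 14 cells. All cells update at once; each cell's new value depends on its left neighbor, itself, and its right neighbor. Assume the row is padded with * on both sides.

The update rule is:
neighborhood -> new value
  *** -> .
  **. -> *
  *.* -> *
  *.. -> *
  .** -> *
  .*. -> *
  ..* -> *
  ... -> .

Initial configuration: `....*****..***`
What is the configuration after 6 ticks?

tick 1: *..**...****..
tick 2: ******.**..***
tick 3: .....*******..
tick 4: *...**.....***
tick 5: **.****...**..
tick 6: .***..**.*****

.***..**.*****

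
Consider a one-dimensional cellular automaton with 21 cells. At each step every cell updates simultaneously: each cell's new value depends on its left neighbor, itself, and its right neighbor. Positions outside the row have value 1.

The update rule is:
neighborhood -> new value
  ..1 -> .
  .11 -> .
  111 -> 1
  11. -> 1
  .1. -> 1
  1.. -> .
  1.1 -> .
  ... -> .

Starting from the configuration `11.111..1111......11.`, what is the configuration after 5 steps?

11...1.....1.......1.

11..11...111.......1.
11...1....11.......1.
11...1.....1.......1.
11...1.....1.......1.  (fixed point — unchanged through step 5)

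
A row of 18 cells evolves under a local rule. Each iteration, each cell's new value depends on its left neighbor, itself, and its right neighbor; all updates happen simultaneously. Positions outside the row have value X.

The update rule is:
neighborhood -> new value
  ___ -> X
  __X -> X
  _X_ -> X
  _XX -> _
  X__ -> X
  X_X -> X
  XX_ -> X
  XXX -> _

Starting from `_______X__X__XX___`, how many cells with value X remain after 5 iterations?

17

XXXXXXXXXXXXX_XXXX
____________XX____
XXXXXXXXXXXX_XXXXX
___________XX_____
XXXXXXXXXXX_XXXXXX
count of X: 17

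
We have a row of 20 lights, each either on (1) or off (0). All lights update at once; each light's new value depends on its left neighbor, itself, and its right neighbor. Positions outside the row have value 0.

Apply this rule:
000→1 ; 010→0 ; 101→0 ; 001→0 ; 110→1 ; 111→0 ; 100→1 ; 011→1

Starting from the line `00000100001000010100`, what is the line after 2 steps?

10011010110101111011

step 1: 11110011100111000011
step 2: 10011010110101111011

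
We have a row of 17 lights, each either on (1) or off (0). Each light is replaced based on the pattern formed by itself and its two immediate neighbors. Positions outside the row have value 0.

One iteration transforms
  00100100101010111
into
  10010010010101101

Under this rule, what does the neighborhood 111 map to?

0

At position 15 the neighborhood is 111; the next row has 0 there.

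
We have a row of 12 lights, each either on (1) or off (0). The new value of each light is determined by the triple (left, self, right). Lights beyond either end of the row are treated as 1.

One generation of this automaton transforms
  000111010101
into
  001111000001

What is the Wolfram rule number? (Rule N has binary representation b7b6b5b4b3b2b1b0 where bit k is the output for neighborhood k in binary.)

202

position 4: 111 → 1  (bit 7 = 1)
position 5: 110 → 1  (bit 6 = 1)
position 6: 101 → 0  (bit 5 = 0)
position 0: 100 → 0  (bit 4 = 0)
position 3: 011 → 1  (bit 3 = 1)
position 7: 010 → 0  (bit 2 = 0)
position 2: 001 → 1  (bit 1 = 1)
position 1: 000 → 0  (bit 0 = 0)
bits b7..b0 = 11001010 = 202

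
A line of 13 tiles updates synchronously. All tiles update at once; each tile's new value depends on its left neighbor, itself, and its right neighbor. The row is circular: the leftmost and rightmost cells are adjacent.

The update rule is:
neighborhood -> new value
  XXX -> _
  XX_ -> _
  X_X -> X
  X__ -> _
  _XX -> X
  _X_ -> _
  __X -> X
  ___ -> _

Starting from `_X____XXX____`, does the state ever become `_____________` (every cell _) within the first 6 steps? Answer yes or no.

X____XX______
____XX______X
___XX______X_
__XX______X__
_XX______X___
XX______X____
step 6 is XX______X____, still not uniform _

no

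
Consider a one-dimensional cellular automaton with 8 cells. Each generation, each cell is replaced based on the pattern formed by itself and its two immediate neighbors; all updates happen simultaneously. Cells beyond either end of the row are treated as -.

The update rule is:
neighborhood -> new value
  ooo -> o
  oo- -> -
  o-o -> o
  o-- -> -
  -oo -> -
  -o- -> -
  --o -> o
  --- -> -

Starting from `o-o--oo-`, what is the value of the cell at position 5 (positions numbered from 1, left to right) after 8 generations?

-o--o---
o--o----
--o-----
-o------
o-------
--------
--------  (fixed point — unchanged through generation 8)
position 5 holds -

-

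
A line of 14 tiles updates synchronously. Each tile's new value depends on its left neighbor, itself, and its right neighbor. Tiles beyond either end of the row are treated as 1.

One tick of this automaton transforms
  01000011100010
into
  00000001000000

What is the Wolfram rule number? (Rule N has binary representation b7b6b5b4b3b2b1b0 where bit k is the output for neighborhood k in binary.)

position 7: 111 → 1  (bit 7 = 1)
position 8: 110 → 0  (bit 6 = 0)
position 0: 101 → 0  (bit 5 = 0)
position 2: 100 → 0  (bit 4 = 0)
position 6: 011 → 0  (bit 3 = 0)
position 1: 010 → 0  (bit 2 = 0)
position 5: 001 → 0  (bit 1 = 0)
position 3: 000 → 0  (bit 0 = 0)
bits b7..b0 = 10000000 = 128

128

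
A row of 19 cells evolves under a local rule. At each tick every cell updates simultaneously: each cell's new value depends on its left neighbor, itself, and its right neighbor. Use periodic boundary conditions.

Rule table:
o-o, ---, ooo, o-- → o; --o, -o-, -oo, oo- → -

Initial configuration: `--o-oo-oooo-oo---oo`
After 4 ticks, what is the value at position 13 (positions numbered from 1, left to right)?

o

o--o--o-oo-o--oo---
-o--o--o--o-o---oo-
--o--o--o--o-oo---o
o--o--o--o--o--oo--
position 13 holds o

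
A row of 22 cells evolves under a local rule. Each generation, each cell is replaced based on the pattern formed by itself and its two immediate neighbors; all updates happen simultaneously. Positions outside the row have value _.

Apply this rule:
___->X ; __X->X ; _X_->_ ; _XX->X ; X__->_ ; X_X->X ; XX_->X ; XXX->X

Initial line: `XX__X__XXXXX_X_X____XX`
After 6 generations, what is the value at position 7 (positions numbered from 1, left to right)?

X

generation 1: XX_X__XXXXXXX_X__XXXXX
generation 2: XXX__XXXXXXXXX__XXXXXX
generation 3: XXX_XXXXXXXXXX_XXXXXXX
generation 4: XXXXXXXXXXXXXXXXXXXXXX
generation 5: XXXXXXXXXXXXXXXXXXXXXX  (fixed point — unchanged through generation 6)
position 7 holds X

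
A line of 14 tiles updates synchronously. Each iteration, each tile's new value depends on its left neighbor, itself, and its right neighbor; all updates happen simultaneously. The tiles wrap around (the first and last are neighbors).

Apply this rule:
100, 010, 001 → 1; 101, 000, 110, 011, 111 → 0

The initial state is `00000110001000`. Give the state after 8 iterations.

10010001001000

iteration 1: 00001001011100
iteration 2: 00011111000010
iteration 3: 00100000100111
iteration 4: 11110001111000
iteration 5: 00001010000101
iteration 6: 10011011001101
iteration 7: 01100000110000
iteration 8: 10010001001000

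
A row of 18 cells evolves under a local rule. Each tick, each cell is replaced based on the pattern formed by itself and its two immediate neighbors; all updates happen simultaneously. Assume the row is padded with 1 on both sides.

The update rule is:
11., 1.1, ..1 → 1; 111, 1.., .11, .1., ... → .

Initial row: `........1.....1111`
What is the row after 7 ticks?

tick 1: .......1.....1....
tick 2: ......1.....1....1
tick 3: .....1.....1....1.
tick 4: ....1.....1....1.1
tick 5: ...1.....1....1.1.
tick 6: ..1.....1....1.1.1
tick 7: .1.....1....1.1.1.

.1.....1....1.1.1.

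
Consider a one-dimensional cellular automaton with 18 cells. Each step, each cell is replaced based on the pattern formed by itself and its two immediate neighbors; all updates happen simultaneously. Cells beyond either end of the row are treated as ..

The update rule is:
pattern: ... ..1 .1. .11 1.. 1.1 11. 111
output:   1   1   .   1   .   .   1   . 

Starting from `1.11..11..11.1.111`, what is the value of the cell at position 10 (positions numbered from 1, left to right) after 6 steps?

1

step 1: ..11.111.111...1.1
step 2: 1111.1.1.1.1.11...
step 3: 1..1.........11.11
step 4: ..1..1111111111.11
step 5: 11..11........1.11
step 6: 11.111.1111111..11
position 10 holds 1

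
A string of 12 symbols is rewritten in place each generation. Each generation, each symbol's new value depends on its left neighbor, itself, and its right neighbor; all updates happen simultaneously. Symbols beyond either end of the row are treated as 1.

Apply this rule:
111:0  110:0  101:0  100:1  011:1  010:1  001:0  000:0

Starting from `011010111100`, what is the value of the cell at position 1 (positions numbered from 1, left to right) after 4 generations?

010010100010
011010110010
010010101010
011010101010
position 1 holds 0

0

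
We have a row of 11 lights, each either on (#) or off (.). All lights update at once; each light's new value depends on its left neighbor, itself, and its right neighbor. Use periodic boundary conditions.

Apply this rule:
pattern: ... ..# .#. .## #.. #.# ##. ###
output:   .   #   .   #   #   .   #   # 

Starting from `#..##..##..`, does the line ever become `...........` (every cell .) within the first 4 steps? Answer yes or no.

step 1: .##########
step 2: .##########  (fixed point — unchanged through step 4)
step 4 is .##########, still not uniform .

no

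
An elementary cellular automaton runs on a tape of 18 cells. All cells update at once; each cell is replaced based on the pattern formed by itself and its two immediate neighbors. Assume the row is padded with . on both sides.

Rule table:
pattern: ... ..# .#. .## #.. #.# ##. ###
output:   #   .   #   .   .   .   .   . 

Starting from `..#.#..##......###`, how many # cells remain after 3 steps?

7

step 1: #.#.#.....####....
step 2: #.#.#.###......###
step 3: #.#.#.....####....
count of #: 7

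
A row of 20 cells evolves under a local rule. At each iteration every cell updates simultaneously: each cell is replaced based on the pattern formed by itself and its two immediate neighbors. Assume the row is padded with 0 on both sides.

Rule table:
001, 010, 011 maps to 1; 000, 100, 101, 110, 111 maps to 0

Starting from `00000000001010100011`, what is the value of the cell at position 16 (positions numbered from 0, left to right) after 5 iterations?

1

00000000011010100110
00000000110010101100
00000001100110101000
00000011001100101000
00000110011001101000
position 16 holds 1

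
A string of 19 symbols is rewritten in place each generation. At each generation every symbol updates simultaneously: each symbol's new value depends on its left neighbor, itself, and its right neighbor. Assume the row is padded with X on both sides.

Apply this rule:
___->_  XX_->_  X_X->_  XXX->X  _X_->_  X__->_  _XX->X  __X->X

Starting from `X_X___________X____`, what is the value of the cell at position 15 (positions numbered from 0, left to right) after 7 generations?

_____________X____X
____________X____XX
___________X____XXX
__________X____XXXX
_________X____XXXXX
________X____XXXXXX
_______X____XXXXXXX
position 15 holds X

X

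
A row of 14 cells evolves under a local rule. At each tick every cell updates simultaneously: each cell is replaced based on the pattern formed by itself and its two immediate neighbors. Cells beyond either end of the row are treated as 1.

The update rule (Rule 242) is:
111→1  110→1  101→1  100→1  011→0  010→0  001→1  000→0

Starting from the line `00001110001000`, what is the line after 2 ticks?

tick 1: 10010111010101
tick 2: 11101011101010

11101011101010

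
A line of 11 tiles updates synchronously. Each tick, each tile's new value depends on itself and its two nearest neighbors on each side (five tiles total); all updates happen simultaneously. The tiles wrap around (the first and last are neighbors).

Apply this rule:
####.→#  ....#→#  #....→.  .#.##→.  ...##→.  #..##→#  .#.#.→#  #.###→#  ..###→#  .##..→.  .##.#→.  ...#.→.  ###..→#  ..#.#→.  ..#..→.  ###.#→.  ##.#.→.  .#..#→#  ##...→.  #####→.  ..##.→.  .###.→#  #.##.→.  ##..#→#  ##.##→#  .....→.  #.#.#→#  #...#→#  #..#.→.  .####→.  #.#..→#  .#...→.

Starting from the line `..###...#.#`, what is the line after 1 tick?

#####.#..##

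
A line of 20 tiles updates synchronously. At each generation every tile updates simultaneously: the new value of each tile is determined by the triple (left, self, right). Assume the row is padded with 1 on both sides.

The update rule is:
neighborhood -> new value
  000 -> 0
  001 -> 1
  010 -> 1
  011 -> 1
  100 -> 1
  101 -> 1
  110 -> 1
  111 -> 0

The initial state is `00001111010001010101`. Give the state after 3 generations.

generation 1: 10011001111011111111
generation 2: 11111111001110000000
generation 3: 00000001111011000001

00000001111011000001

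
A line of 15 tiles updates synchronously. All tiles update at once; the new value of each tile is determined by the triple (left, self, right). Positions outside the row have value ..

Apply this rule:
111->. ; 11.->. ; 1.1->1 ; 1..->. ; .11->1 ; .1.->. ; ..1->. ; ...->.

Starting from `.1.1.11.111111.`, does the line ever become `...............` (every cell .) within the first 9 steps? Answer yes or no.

yes

step 1: ..1.11.11......
step 2: ...11.11.......
step 3: ...1.11........
step 4: ....11.........
step 5: ....1..........
step 6: ...............
all cells are . at step 6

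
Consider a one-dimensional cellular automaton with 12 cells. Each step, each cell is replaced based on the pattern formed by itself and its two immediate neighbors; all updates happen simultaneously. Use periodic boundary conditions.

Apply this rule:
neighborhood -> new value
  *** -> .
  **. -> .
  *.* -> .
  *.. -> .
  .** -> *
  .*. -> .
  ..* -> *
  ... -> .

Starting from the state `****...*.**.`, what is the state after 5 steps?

*.....*..*..
.....*..*..*
....*..*..*.
...*..*..*..
..*..*..*...

..*..*..*...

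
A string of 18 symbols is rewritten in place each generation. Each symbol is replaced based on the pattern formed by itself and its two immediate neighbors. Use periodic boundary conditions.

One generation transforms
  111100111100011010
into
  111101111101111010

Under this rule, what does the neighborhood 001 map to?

1

At position 5 the neighborhood is 001; the next row has 1 there.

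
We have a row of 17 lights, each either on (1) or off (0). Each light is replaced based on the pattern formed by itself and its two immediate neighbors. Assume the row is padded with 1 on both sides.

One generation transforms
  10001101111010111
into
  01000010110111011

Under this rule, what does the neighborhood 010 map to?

1

At position 12 the neighborhood is 010; the next row has 1 there.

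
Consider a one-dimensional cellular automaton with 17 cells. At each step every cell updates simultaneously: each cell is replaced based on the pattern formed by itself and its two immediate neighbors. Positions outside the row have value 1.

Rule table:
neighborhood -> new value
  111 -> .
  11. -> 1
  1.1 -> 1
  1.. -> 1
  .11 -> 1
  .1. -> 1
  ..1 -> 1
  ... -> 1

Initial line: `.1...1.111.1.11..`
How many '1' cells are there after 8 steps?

3

11111111.11111111
.......111.......
11111111.11111111  (repeats step 1; period 2)
step 8: .......111.......
count of 1: 3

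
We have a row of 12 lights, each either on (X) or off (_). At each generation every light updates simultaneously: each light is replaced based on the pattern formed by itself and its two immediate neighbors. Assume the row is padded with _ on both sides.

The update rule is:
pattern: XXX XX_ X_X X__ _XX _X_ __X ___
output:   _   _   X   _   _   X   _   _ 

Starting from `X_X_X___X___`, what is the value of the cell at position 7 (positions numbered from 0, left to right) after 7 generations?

XXXXX___X___
________X___
________X___  (fixed point — unchanged through generation 7)
position 7 holds _

_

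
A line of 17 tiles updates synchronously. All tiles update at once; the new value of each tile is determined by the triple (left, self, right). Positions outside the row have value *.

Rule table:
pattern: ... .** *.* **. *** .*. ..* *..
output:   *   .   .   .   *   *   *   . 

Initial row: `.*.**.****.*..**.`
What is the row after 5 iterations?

.*.*.***.**.*..*.

.*.....**..*.*...
.*.****...**.*.**
.*..**..**...*..*
.*.*...*...***.*.
.*.*.***.**.*..*.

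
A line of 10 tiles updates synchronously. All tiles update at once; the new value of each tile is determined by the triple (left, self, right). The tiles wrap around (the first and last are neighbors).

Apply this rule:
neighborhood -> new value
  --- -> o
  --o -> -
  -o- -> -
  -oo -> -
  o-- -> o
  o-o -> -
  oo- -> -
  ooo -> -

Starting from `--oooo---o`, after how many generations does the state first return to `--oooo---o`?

o-----oo--
-oooo---o-
-----oo--o
oooo---o--
----oo--o-
ooo---o--o
---oo--o--
oo---o--oo
--oo--o---
o---o--ooo
-oo--o----
---o--oooo
oo--o-----
--o--oooo-
o--o-----o
-o--oooo--
--o-----oo
o--oooo---
-o-----oo-
--oooo---o

20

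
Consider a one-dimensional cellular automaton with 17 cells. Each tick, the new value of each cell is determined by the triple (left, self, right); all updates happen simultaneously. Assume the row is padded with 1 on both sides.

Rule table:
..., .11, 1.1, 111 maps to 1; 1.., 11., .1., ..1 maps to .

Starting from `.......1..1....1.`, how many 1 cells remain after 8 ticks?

7

tick 1: .11111......11..1
tick 2: 11111..1111.1...1
tick 3: 1111...111.1..1.1
tick 4: 111..1.11.1....11
tick 5: 11....11.1..11.11
tick 6: 1..11.1.1...1.111
tick 7: ...1.1.1..1..1111
tick 8: .1..1.1......1111
count of 1: 7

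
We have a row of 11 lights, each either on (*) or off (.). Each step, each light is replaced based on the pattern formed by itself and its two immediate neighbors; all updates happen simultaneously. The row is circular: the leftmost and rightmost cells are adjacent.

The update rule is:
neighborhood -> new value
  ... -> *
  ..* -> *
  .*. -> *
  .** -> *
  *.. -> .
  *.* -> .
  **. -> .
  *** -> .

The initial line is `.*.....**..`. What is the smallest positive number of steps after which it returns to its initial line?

**.*****..*
...*.....**
.***.*****.
**...*.....
*..***.****
..**...*...
***..***.**
....**...*.
*****..***.
*.....**...
*.*****..**
..*.....**.
***.*****..
*...*.....*
..***.*****
.**...*....
**..***.***
...**...*..
****..***.*
.....**...*
.*****..***
.*.....**..

22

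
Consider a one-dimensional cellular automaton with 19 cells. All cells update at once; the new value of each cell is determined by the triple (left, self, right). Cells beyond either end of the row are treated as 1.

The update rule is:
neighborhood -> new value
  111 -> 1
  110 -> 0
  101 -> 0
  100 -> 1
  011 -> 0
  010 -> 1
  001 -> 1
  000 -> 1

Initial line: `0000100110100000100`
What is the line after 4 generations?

1111011111110111111

generation 1: 1111111000111111111
generation 2: 1111110111011111111
generation 3: 1111100010001111111
generation 4: 1111011111110111111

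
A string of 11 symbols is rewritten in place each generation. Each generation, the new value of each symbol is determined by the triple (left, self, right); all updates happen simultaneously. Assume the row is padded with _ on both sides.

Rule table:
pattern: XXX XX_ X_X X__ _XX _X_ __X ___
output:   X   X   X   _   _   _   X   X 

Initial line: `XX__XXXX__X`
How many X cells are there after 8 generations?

_X_X_XXX_X_
X_X_X_XXX__
_X_X_X_XX_X
X_X_X_X_XX_
_X_X_X_X_X_
X_X_X_X_X__
_X_X_X_X__X
X_X_X_X__X_
count of X: 5

5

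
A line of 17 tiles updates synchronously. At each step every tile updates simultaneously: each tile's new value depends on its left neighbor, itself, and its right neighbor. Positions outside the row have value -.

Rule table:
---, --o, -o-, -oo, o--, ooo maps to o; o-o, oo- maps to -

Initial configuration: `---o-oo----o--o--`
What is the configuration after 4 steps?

o--oo--ooooooo--o

oooo-o-oooooooooo
ooo--o-ooooooooo-
oo-ooo-oooooooo-o
o--oo--ooooooo--o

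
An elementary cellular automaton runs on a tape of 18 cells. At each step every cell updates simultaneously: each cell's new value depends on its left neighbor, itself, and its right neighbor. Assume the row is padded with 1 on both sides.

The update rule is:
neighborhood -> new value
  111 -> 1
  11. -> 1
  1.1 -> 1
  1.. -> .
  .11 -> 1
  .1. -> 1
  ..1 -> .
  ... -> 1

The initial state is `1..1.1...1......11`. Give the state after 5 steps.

1..111.1.1.1111.11
1..111111111111111
1..111111111111111  (fixed point — unchanged through step 5)

1..111111111111111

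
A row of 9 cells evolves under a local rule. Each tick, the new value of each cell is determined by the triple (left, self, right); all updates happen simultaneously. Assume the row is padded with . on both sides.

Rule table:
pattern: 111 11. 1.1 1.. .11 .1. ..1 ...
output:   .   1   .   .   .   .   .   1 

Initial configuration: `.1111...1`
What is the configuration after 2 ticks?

111.....1

....1.1..
111.....1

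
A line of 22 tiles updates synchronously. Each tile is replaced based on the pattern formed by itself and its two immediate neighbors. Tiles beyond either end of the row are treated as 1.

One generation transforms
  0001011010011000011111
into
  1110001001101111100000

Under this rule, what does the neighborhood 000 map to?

1

At position 1 the neighborhood is 000; the next row has 1 there.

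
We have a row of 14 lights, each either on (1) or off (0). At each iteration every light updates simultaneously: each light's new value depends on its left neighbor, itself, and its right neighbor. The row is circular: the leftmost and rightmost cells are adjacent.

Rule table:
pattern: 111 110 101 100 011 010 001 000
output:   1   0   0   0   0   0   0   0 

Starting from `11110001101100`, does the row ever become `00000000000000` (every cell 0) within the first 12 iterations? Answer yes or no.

yes

01100000000000
00000000000000
all cells are 0 at iteration 2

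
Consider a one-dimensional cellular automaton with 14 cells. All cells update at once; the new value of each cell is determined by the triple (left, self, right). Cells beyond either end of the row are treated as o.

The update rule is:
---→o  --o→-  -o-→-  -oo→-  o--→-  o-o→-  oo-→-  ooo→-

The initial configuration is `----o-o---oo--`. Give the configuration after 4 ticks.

-oo-----o-----
----ooo---ooo-
-oo-----o-----  (repeats tick 1; period 2)
tick 4: ----ooo---ooo-

----ooo---ooo-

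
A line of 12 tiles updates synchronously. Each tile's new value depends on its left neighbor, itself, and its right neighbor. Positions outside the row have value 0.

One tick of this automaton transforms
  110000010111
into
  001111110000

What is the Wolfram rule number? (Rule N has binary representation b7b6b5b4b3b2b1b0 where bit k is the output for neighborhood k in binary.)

position 10: 111 → 0  (bit 7 = 0)
position 1: 110 → 0  (bit 6 = 0)
position 8: 101 → 0  (bit 5 = 0)
position 2: 100 → 1  (bit 4 = 1)
position 0: 011 → 0  (bit 3 = 0)
position 7: 010 → 1  (bit 2 = 1)
position 6: 001 → 1  (bit 1 = 1)
position 3: 000 → 1  (bit 0 = 1)
bits b7..b0 = 00010111 = 23

23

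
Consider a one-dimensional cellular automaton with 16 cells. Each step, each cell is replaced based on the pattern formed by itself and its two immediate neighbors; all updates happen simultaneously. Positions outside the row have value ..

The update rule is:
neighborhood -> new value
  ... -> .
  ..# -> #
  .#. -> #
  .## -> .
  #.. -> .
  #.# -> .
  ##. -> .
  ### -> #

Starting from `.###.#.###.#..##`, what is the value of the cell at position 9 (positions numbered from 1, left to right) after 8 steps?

#

#.#..#..#..#.#..
#.#.##.##.##.#..
#.#..........#..
#.#.........##..
#.#........#....
#.#.......##....
#.#......#......
#.#.....##......
position 9 holds #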